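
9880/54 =182+26/27 = 182.96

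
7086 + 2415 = 9501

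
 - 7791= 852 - 8643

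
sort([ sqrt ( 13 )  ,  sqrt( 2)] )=[ sqrt(2), sqrt ( 13)] 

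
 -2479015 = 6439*( - 385 )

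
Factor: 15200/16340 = 40/43=2^3*5^1*43^ ( - 1)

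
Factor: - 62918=-2^1*163^1*193^1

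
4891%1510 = 361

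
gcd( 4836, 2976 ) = 372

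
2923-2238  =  685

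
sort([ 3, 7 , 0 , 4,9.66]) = [ 0 , 3,4,7,9.66]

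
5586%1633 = 687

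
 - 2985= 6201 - 9186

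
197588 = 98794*2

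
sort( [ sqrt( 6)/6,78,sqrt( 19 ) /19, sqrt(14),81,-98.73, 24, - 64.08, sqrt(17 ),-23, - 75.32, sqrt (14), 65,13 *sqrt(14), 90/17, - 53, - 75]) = [ - 98.73, - 75.32, - 75, - 64.08, - 53,-23, sqrt( 19 ) /19, sqrt ( 6)/6, sqrt( 14),  sqrt(14),  sqrt(17), 90/17, 24,13*sqrt(14), 65,78,81]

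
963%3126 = 963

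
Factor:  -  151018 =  - 2^1*7^2*23^1*67^1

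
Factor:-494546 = - 2^1 * 13^1*23^1*827^1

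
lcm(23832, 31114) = 1120104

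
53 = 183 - 130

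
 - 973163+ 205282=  - 767881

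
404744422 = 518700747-113956325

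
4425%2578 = 1847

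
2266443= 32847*69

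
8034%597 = 273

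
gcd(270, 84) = 6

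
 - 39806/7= - 5687 + 3/7 = - 5686.57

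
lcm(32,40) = 160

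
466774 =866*539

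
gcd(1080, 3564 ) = 108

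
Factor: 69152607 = 3^2*2753^1*2791^1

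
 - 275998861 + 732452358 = 456453497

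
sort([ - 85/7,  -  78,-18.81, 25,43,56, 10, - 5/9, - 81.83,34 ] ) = [ - 81.83, - 78, - 18.81, -85/7, - 5/9,10, 25, 34,43, 56 ]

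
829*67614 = 56052006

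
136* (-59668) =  - 8114848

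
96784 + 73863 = 170647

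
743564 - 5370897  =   - 4627333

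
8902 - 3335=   5567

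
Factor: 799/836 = 2^ ( -2)*11^( - 1) * 17^1*19^ (-1)*  47^1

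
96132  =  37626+58506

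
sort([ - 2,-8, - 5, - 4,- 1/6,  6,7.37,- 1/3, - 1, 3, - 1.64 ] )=[- 8,-5, - 4,- 2,- 1.64,  -  1,-1/3, - 1/6, 3,6,  7.37]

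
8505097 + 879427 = 9384524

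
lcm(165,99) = 495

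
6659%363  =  125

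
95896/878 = 47948/439= 109.22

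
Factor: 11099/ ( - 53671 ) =-11^1*191^( -1 )*281^(-1)*1009^1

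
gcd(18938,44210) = 2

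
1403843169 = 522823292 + 881019877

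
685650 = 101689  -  -583961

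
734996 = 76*9671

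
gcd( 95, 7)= 1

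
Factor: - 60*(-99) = 2^2 * 3^3*5^1*11^1 = 5940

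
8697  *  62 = 539214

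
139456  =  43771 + 95685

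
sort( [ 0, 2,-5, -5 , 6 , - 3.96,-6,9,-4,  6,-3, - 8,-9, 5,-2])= [-9,-8,-6, - 5,-5,-4,-3.96,-3,  -  2, 0,  2,5,6, 6, 9] 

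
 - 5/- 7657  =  5/7657= 0.00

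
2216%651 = 263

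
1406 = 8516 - 7110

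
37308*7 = 261156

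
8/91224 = 1/11403 = 0.00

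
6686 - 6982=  - 296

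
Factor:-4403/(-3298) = 259/194 = 2^(-1 )*7^1*37^1*97^( - 1)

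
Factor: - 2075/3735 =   -  3^(- 2)*5^1 = -  5/9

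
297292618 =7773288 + 289519330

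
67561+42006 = 109567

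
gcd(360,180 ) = 180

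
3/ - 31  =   - 1+ 28/31 = - 0.10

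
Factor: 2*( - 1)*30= - 2^2*3^1 * 5^1 = - 60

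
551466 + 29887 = 581353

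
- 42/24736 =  - 21/12368 = -  0.00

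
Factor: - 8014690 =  - 2^1*5^1 * 801469^1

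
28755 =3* 9585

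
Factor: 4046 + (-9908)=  - 5862 = - 2^1*3^1* 977^1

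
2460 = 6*410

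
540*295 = 159300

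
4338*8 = 34704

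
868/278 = 434/139 =3.12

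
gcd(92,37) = 1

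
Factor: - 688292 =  - 2^2*11^1*15643^1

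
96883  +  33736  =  130619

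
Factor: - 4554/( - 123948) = 23/626=2^( - 1 )*23^1*313^( - 1)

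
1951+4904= 6855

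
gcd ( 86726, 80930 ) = 2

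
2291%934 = 423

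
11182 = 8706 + 2476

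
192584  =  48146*4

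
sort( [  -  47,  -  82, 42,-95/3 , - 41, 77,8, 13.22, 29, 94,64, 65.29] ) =[ - 82, - 47, -41 ,-95/3,8, 13.22,  29, 42, 64,65.29,  77, 94]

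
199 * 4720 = 939280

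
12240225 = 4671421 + 7568804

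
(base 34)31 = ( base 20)53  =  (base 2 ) 1100111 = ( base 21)4J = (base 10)103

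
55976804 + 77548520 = 133525324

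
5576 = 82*68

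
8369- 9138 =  - 769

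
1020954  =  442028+578926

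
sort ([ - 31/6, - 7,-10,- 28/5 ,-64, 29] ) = [ - 64, - 10, - 7, - 28/5, - 31/6, 29 ] 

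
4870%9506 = 4870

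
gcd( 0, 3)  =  3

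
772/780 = 193/195 = 0.99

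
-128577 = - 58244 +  - 70333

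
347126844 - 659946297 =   -  312819453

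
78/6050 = 39/3025 =0.01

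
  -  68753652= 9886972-78640624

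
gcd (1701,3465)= 63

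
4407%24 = 15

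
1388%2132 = 1388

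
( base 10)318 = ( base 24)d6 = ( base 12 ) 226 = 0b100111110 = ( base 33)9l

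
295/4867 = 295/4867 = 0.06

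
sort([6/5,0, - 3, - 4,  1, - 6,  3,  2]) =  [ - 6, - 4,- 3,0, 1, 6/5,2 , 3 ] 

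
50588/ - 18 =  - 2811  +  5/9 = - 2810.44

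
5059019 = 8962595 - 3903576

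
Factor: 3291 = 3^1*1097^1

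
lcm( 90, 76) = 3420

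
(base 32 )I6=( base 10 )582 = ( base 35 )GM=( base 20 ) 192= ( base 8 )1106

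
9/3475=9/3475 = 0.00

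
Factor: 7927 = 7927^1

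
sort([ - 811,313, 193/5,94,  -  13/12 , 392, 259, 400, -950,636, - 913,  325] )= [ - 950 , - 913, - 811, - 13/12,193/5,94 , 259,313,325 , 392,  400 , 636 ]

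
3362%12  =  2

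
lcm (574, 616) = 25256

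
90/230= 9/23  =  0.39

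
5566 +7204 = 12770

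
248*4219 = 1046312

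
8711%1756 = 1687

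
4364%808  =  324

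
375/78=125/26 = 4.81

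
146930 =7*20990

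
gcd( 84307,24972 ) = 1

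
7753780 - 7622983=130797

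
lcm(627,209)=627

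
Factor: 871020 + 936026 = 2^1*79^1*11437^1 = 1807046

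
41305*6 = 247830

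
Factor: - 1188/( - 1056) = 9/8  =  2^( - 3 )*3^2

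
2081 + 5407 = 7488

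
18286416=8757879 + 9528537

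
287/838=287/838 = 0.34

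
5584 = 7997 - 2413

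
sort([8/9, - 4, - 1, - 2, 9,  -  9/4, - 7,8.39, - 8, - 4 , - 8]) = [ - 8,- 8, - 7, - 4,-4, - 9/4, - 2, - 1 , 8/9,8.39,9]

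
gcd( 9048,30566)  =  58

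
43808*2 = 87616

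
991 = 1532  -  541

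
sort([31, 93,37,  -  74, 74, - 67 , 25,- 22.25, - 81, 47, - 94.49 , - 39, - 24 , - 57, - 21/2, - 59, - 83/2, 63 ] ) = [ - 94.49, - 81, - 74, - 67, - 59, - 57, - 83/2, - 39, - 24,- 22.25, - 21/2, 25, 31, 37,47,63, 74,93 ] 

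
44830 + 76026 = 120856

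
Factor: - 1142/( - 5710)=1/5= 5^( -1) 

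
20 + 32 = 52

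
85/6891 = 85/6891  =  0.01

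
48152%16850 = 14452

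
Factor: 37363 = 37363^1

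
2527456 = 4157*608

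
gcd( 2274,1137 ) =1137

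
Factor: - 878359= - 878359^1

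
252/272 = 63/68 =0.93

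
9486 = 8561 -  - 925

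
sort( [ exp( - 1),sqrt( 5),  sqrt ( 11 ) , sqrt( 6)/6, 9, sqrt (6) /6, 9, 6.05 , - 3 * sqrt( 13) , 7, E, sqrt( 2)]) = [ - 3 * sqrt( 13), exp(-1),sqrt( 6 ) /6, sqrt( 6 ) /6, sqrt (2),sqrt(5 ) , E,sqrt(11) , 6.05 , 7, 9 , 9]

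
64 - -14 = 78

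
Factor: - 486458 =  - 2^1*7^1*34747^1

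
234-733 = -499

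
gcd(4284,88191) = 9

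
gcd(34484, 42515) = 1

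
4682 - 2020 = 2662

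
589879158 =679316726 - 89437568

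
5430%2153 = 1124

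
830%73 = 27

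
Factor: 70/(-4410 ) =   -  1/63 = - 3^(  -  2)*7^( - 1)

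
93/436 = 93/436=0.21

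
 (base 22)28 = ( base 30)1M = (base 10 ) 52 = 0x34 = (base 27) 1P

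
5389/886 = 5389/886 = 6.08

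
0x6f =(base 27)43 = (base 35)36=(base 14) 7d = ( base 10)111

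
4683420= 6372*735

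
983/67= 14 + 45/67 = 14.67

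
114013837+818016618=932030455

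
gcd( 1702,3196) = 2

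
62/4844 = 31/2422 = 0.01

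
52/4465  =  52/4465 = 0.01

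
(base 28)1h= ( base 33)1c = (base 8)55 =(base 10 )45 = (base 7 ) 63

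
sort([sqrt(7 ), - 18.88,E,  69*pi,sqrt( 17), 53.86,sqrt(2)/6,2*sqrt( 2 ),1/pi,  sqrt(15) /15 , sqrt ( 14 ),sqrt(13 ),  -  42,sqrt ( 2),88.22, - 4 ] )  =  [-42, - 18.88, - 4,  sqrt ( 2)/6,sqrt( 15)/15, 1/pi,sqrt( 2 ), sqrt( 7 ),E , 2*sqrt ( 2), sqrt( 13), sqrt( 14),sqrt(17) , 53.86,88.22,69*pi ]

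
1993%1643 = 350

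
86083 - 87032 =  - 949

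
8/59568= 1/7446 =0.00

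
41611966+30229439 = 71841405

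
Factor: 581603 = 11^1*37^1*1429^1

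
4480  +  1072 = 5552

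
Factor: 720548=2^2*180137^1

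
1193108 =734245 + 458863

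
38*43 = 1634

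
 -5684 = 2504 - 8188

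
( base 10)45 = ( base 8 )55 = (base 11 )41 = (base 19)27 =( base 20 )25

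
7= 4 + 3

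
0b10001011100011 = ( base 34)7ON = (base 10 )8931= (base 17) 1DF6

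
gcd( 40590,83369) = 11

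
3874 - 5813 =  - 1939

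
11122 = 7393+3729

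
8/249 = 8/249 =0.03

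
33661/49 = 33661/49 = 686.96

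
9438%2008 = 1406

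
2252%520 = 172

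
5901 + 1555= 7456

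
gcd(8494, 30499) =1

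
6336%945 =666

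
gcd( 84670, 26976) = 2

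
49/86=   49/86  =  0.57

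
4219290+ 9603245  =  13822535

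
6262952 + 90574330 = 96837282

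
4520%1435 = 215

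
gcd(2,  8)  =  2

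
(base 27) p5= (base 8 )1250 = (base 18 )21e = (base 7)1661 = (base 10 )680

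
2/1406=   1/703= 0.00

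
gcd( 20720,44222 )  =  2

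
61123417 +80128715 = 141252132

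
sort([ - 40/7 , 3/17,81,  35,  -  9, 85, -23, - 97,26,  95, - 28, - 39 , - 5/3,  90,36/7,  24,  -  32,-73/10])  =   [ - 97, - 39,-32, - 28,- 23, - 9, - 73/10, - 40/7, - 5/3,3/17,36/7,24,26,  35,81,  85, 90 , 95]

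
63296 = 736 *86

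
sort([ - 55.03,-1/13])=[  -  55.03,  -  1/13] 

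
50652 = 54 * 938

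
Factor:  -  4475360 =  - 2^5*5^1*83^1 * 337^1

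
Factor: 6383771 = 6383771^1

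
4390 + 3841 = 8231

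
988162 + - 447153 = 541009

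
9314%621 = 620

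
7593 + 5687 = 13280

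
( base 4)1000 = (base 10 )64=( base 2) 1000000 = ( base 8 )100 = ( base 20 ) 34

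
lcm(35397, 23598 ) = 70794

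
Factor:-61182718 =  - 2^1*383^1*79873^1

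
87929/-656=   -  87929/656  =  -134.04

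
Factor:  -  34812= -2^2*3^2 * 967^1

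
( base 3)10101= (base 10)91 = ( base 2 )1011011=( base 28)37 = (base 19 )4f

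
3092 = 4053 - 961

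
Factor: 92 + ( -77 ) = 3^1*5^1 = 15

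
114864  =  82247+32617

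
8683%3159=2365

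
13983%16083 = 13983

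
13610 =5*2722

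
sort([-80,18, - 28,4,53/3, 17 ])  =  [-80, - 28, 4,17, 53/3 , 18 ] 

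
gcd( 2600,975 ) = 325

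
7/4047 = 7/4047 = 0.00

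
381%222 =159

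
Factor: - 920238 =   -  2^1*3^1 * 11^1 * 73^1 * 191^1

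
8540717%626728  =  393253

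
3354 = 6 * 559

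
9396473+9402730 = 18799203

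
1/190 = 1/190 = 0.01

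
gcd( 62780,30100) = 860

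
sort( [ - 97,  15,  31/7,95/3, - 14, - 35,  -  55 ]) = [ - 97, - 55,  -  35, - 14,31/7, 15,  95/3] 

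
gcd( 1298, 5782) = 118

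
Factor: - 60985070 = - 2^1*5^1 * 683^1*8929^1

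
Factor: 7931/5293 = 7^1 *11^1*67^( - 1)*  79^( - 1)*103^1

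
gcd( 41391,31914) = 81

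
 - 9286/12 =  - 4643/6 = - 773.83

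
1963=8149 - 6186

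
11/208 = 11/208 = 0.05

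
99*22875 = 2264625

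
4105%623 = 367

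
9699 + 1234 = 10933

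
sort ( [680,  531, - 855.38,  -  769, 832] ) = [ - 855.38, - 769, 531, 680, 832 ]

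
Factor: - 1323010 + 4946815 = 3623805= 3^3*5^1*17^1*1579^1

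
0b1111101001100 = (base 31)8AE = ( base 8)17514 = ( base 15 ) 2592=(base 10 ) 8012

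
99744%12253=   1720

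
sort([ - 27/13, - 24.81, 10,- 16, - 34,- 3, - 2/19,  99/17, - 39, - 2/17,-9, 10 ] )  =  [-39, - 34,-24.81, - 16, - 9, - 3, - 27/13,- 2/17, - 2/19,99/17, 10,10]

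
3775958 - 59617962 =-55842004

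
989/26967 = 989/26967   =  0.04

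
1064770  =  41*25970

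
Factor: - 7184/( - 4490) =2^3 * 5^(-1)= 8/5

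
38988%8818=3716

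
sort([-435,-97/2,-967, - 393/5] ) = [ - 967 , - 435 ,- 393/5 ,- 97/2]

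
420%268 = 152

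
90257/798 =90257/798= 113.10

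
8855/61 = 8855/61 = 145.16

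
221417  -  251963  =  -30546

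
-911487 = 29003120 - 29914607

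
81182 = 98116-16934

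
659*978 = 644502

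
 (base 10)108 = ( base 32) 3C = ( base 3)11000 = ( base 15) 73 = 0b1101100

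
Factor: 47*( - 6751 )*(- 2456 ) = 2^3*43^1*47^1 * 157^1*307^1 = 779281432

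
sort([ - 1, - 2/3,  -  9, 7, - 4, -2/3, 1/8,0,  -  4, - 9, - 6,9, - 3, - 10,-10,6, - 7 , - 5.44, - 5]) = [-10,  -  10 ,  -  9,-9 , - 7, - 6, -5.44, - 5, - 4, - 4 , - 3, - 1, - 2/3, - 2/3, 0,1/8, 6 , 7, 9 ] 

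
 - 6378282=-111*57462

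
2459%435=284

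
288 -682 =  -394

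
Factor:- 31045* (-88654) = 2^1*5^1 * 7^1  *  19^1*887^1*2333^1 = 2752263430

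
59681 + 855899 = 915580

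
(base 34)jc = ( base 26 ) P8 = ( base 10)658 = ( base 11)549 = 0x292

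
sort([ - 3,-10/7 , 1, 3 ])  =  [ - 3,  -  10/7,1, 3]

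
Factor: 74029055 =5^1*239^1*61949^1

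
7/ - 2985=- 1 + 2978/2985 = - 0.00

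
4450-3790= 660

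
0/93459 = 0 = 0.00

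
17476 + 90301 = 107777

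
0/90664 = 0 = 0.00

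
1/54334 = 1/54334 = 0.00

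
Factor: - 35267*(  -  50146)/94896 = 2^( - 3)*3^ ( - 2 ) * 659^ (  -  1)*25073^1*35267^1 = 884249491/47448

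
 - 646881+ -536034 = -1182915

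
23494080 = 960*24473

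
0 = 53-53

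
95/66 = 1  +  29/66=1.44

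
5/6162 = 5/6162 = 0.00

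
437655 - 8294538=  - 7856883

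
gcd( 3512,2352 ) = 8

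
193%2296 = 193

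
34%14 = 6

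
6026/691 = 6026/691 = 8.72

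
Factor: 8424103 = 8424103^1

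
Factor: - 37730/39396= - 2^( -1)*3^ ( - 1)*5^1*7^1*11^1*67^( - 1) = - 385/402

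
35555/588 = 35555/588 = 60.47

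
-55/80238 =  - 55/80238=- 0.00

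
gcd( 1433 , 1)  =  1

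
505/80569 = 505/80569 = 0.01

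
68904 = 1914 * 36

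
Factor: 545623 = 13^1*19^1*47^2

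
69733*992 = 69175136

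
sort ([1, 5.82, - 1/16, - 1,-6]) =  [ - 6,-1,  -  1/16,1,  5.82] 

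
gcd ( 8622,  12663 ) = 9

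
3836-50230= - 46394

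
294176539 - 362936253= - 68759714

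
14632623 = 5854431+8778192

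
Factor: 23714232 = 2^3 * 3^1*988093^1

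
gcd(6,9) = 3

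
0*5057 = 0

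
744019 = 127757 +616262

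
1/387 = 1/387 = 0.00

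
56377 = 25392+30985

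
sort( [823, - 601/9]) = [  -  601/9, 823]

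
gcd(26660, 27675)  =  5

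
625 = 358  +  267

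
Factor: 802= 2^1 * 401^1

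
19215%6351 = 162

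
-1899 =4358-6257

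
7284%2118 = 930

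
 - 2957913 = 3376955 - 6334868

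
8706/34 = 4353/17  =  256.06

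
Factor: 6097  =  7^1 *13^1*67^1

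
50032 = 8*6254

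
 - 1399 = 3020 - 4419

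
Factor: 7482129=3^1 * 31^1*43^1 * 1871^1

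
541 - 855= - 314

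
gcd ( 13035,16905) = 15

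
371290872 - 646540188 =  - 275249316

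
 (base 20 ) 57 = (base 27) 3q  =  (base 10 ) 107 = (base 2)1101011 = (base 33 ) 38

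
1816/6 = 908/3 = 302.67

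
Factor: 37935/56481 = 45/67 = 3^2*5^1 * 67^( - 1 ) 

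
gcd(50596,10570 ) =14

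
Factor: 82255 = 5^1 * 16451^1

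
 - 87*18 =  - 1566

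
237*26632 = 6311784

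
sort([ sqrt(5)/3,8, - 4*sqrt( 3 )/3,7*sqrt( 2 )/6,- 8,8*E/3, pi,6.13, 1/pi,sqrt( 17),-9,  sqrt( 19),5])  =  [  -  9,-8 , -4*sqrt( 3 )/3, 1/pi, sqrt( 5) /3, 7* sqrt(2)/6,pi,  sqrt(17),sqrt ( 19 ),5,6.13,8* E/3,8] 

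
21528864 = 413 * 52128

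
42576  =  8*5322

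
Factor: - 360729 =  - 3^2*149^1 *269^1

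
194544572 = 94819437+99725135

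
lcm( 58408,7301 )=58408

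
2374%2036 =338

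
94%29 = 7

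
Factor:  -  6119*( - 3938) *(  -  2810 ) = -2^2*5^1*  11^1*29^1*179^1*211^1*281^1  =  -67711507820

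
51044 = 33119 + 17925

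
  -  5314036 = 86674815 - 91988851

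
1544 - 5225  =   - 3681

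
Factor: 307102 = 2^1* 97^1 *1583^1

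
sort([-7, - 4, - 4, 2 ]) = [-7, - 4,-4,2] 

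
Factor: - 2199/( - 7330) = 2^( - 1)*3^1*5^ ( - 1) = 3/10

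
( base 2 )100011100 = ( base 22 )CK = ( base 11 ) 239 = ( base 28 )a4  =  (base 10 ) 284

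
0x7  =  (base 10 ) 7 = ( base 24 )7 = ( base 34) 7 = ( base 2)111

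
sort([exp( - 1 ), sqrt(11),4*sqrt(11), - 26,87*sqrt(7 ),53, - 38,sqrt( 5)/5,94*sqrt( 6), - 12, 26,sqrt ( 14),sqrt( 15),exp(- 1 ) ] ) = [ - 38, - 26, - 12,exp(-1),exp( - 1 ),  sqrt( 5)/5,sqrt( 11 ),sqrt (14 ),sqrt( 15),4*sqrt(11),26,53,87*sqrt(7),94*sqrt ( 6 ) ]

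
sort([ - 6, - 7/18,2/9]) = [ - 6,-7/18, 2/9 ] 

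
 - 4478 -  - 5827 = 1349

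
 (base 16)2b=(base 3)1121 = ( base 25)1I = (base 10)43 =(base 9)47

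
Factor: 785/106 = 2^( -1) * 5^1*53^( - 1)*157^1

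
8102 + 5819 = 13921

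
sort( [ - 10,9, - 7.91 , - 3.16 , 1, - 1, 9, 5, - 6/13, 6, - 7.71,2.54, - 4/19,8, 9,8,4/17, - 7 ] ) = [ - 10, - 7.91, - 7.71, - 7,-3.16, - 1, - 6/13, - 4/19,  4/17,  1, 2.54,5,6,8,8,9, 9,9] 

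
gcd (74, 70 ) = 2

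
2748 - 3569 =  - 821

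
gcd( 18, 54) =18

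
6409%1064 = 25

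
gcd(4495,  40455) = 4495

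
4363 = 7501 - 3138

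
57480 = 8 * 7185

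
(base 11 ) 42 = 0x2E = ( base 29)1H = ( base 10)46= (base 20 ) 26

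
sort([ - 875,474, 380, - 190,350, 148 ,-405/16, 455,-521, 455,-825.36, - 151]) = [ - 875, - 825.36,  -  521, -190,-151, -405/16, 148,350,380,455, 455,474 ] 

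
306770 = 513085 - 206315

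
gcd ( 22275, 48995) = 5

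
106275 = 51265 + 55010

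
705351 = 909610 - 204259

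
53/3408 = 53/3408 = 0.02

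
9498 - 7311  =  2187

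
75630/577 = 131 + 43/577 = 131.07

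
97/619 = 97/619  =  0.16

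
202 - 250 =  - 48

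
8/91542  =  4/45771  =  0.00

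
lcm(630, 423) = 29610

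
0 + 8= 8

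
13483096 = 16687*808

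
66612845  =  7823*8515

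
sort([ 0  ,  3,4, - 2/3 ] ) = [ - 2/3,0,3,4] 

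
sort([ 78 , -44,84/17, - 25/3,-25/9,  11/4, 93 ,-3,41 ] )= [-44,- 25/3,- 3, - 25/9, 11/4,84/17,41,78, 93]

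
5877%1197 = 1089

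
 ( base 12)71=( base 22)3j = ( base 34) 2H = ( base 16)55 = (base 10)85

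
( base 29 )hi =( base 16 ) 1ff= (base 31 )GF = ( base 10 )511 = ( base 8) 777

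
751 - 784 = -33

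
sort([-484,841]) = [  -  484,841 ]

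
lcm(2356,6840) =212040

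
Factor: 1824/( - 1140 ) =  - 8/5 = - 2^3*5^( - 1)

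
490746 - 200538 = 290208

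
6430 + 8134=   14564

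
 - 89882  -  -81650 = - 8232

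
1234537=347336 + 887201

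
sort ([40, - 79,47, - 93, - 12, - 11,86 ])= [ - 93,  -  79, - 12, - 11, 40, 47, 86 ] 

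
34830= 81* 430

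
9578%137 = 125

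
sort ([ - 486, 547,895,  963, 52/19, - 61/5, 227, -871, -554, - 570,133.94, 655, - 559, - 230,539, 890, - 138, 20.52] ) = [  -  871, - 570,-559, - 554, - 486,  -  230, - 138, - 61/5, 52/19,20.52, 133.94,227,539,547, 655,890, 895, 963]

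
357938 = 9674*37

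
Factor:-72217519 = -11^2*596839^1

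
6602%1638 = 50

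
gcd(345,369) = 3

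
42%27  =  15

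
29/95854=29/95854 = 0.00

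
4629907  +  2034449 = 6664356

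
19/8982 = 19/8982 = 0.00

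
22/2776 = 11/1388 =0.01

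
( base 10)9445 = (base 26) dp7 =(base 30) aep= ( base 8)22345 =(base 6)111421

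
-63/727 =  - 1 + 664/727 = -0.09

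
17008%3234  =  838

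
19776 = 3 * 6592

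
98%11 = 10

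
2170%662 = 184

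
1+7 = 8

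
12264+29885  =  42149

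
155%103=52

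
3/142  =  3/142 = 0.02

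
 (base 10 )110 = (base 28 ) 3q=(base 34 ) 38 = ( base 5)420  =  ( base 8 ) 156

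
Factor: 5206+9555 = 14761= 29^1 * 509^1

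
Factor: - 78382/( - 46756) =39191/23378 = 2^(- 1)*11689^ ( - 1 )*39191^1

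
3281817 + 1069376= 4351193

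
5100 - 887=4213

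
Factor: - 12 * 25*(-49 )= 14700 = 2^2*3^1*5^2*7^2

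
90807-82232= 8575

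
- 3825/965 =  - 765/193=- 3.96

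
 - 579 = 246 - 825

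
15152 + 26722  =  41874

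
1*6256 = 6256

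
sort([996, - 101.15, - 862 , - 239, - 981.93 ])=[ - 981.93 , - 862,  -  239, - 101.15, 996]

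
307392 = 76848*4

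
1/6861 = 1/6861 = 0.00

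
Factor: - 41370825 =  - 3^1 *5^2*67^1*8233^1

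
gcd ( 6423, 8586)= 3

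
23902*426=10182252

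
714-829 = -115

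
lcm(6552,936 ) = 6552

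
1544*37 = 57128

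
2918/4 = 729+1/2 = 729.50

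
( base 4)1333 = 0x7F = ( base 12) A7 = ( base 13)9a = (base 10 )127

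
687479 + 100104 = 787583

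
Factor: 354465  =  3^2*5^1*7877^1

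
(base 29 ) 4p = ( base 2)10001101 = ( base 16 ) 8D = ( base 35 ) 41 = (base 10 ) 141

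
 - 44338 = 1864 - 46202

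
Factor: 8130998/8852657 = 2^1*11^( - 1)*17^1*37^(-1 )*21751^( - 1 )*239147^1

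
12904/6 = 6452/3 = 2150.67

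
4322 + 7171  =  11493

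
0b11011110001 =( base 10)1777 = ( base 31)1qa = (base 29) 238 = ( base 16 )6F1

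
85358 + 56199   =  141557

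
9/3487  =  9/3487 =0.00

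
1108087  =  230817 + 877270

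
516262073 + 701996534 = 1218258607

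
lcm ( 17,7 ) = 119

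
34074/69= 11358/23 =493.83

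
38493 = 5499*7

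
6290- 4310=1980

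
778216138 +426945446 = 1205161584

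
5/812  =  5/812= 0.01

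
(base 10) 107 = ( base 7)212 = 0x6B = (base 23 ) 4f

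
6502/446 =14+129/223= 14.58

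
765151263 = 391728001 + 373423262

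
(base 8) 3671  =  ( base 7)5523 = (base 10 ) 1977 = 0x7b9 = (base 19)591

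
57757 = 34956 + 22801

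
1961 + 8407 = 10368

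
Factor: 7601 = 11^1*691^1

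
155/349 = 155/349 = 0.44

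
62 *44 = 2728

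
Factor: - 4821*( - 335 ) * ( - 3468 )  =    -  5600941380 = -2^2*3^2 * 5^1*17^2 * 67^1*1607^1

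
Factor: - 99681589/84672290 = -2^( - 1)*5^( - 1 )*7^1 * 37^1*83^1 * 109^( - 1)*4637^1 * 77681^( - 1 ) 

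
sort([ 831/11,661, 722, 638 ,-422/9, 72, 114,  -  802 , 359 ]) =[ - 802, - 422/9,72, 831/11,114, 359,638, 661,722 ] 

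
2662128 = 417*6384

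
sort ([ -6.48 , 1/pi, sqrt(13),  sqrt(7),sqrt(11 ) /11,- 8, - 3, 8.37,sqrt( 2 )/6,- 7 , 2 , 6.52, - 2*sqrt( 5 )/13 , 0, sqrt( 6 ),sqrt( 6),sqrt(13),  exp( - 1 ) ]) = [  -  8,  -  7 ,-6.48, - 3 , - 2* sqrt(5)/13, 0,sqrt( 2 ) /6 , sqrt(11)/11,1/pi , exp( -1),  2,  sqrt ( 6 ),sqrt(6) , sqrt( 7),sqrt(13 ), sqrt( 13),6.52 , 8.37]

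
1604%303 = 89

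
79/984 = 79/984  =  0.08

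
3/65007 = 1/21669 = 0.00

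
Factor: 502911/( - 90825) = - 969/175 = -  3^1 * 5^( - 2)*7^(- 1 )*17^1*19^1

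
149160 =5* 29832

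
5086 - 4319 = 767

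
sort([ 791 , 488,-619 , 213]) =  [ - 619, 213, 488,  791]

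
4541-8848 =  - 4307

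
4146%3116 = 1030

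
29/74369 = 29/74369   =  0.00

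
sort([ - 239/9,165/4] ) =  [ - 239/9,165/4]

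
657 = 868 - 211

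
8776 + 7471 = 16247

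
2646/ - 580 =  - 1323/290 = -  4.56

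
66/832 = 33/416 = 0.08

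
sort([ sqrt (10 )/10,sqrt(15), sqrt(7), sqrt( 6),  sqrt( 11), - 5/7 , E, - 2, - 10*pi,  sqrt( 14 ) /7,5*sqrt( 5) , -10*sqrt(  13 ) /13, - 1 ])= [ - 10* pi, - 10*sqrt(13 )/13, - 2 , -1, - 5/7, sqrt( 10) /10,sqrt( 14) /7, sqrt( 6), sqrt( 7) , E,  sqrt( 11 ),sqrt( 15),5 * sqrt( 5)] 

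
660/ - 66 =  - 10+0/1 = -10.00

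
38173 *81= 3092013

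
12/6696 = 1/558 = 0.00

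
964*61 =58804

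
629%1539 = 629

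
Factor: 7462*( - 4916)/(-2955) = 2^3* 3^(  -  1)*5^( - 1 ) * 7^1*13^1* 41^1*197^( -1 )*1229^1   =  36683192/2955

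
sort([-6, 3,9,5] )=[ - 6, 3, 5, 9]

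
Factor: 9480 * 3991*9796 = 2^5*3^1 * 5^1*13^1*31^1*79^2*307^1 = 370628525280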